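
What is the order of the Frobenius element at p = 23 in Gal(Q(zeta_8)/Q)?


The Frobenius at p in Gal(Q(zeta_n)/Q) = (Z/nZ)* is the class of p, so its order is ord_8(23), the smallest k >= 1 with 23^k = 1 mod 8.
n = 8 = 2^3, phi(8) = 4; the order divides phi(n).
Divisors of 4: 1, 2, 4
Repeated squaring mod 8: 23^1 = 7, 23^2 = 1, 23^4 = 1
Test divisors in increasing order:
  k=1: 23^1 = 7 mod 8
  k=2: 23^2 = 1 mod 8  <- first divisor giving 1
Order = 2

2


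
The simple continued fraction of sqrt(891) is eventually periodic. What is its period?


Run the CF algorithm for sqrt(891).
a_0 = floor(sqrt(891)) = 29; set m_0=0, q_0=1.
Recurrence: m' = q*a - m,  q' = (d - m'^2)/q,  a' = floor((a_0 + m')/q').
  step 1: m=29, q=50, a=1
  step 2: m=21, q=9, a=5
  step 3: m=24, q=35, a=1
  step 4: m=11, q=22, a=1
  step 5: m=11, q=35, a=1
  step 6: m=24, q=9, a=5
  step 7: m=21, q=50, a=1
  step 8: m=29, q=1, a=58
a_8 = 2*a_0 = 58, so the period closes here.
sqrt(891) = [29; 1, 5, 1, 1, 1, 5, 1, 58]
Period length = 8

8


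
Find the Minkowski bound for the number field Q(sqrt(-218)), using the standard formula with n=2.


d = -218, d mod 4 = 2, so disc(K) = 4d = -872; |disc(K)| = 872
Imaginary quadratic field, so n = 2, s = r2 = 1, r1 = 0
M = (n!/n^n) * (4/pi)^s * sqrt(|disc(K)|) = (2!/2^2) * (4/pi)^1 * sqrt(872)
= 0.5 * 1.273240 * 29.529646
= 18.7992

18.7992


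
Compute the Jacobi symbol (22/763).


Compute (22/763) via quadratic reciprocity:
  pull out 2: (2/763) = -1  (since 763 mod 8 = 3)
  reciprocity: (11/763) -> -(763/11)
  reduce: (4/11)
  pull out 2: (2/11) = -1  (since 11 mod 8 = 3)
  pull out 2: (2/11) = -1  (since 11 mod 8 = 3)
  (1/11) = 1
Product of signs = 1

1


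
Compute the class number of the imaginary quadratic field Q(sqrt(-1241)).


K = Q(sqrt(-1241)). d mod 4 = 3, so D = disc(K) = 4d = -4964
h(K) equals the number of primitive reduced positive-definite forms (a, b, c) = a*x^2 + b*x*y + c*y^2 with b^2 - 4ac = D,
where reduced means |b| <= a <= c, with b >= 0 whenever |b| = a or a = c, and primitive means gcd(a, b, c) = 1.
Reduced forces 3a^2 <= |D| = 4964, so 1 <= a <= 40; b must have the parity of D, and c = (b^2 - D)/(4a) must be an integer >= a.
Enumerate a = 1..40, b in [-a, a]:
  a=1: (1, 0, 1241)  [1]
  a=2: (2, 2, 621)  [1]
  a=3: (3, -2, 414), (3, 2, 414)  [2]
  a=4: none
  a=5: (5, -4, 249), (5, 4, 249)  [2]
  a=6: (6, -2, 207), (6, 2, 207)  [2]
  a=7..8: none
  a=9: (9, -2, 138), (9, 2, 138)  [2]
  a=10: (10, -6, 125), (10, 6, 125)  [2]
  a=11..14: none
  a=15: (15, -14, 86), (15, -4, 83), (15, 4, 83), (15, 14, 86)  [4]
  a=16: none
  a=17: (17, 0, 73)  [1]
  a=18: (18, -2, 69), (18, 2, 69)  [2]
  a=19..22: none
  a=23: (23, -2, 54), (23, 2, 54)  [2]
  a=24: none
  a=25: (25, -6, 50), (25, 6, 50)  [2]
  a=26: none
  a=27: (27, -2, 46), (27, 2, 46)  [2]
  a=28: none
  a=29: (29, -16, 45), (29, 16, 45)  [2]
  a=30: (30, -26, 47), (30, -14, 43), (30, 14, 43), (30, 26, 47)  [4]
  a=31..33: none
  a=34: (34, 34, 45)  [1]
  a=35..40: none
Total reduced forms: 1 + 1 + 2 + 2 + 2 + 2 + 2 + 4 + 1 + 2 + 2 + 2 + 2 + 2 + 4 + 1 = 32
h = 32

32


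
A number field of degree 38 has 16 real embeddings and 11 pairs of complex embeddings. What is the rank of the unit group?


By Dirichlet's unit theorem:
rank = r1 + r2 - 1
= 16 + 11 - 1
= 26

26


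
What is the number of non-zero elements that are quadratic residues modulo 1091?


For prime p, the number of non-zero quadratic residues is (p-1)/2.
= (1091-1)/2
= 545

545


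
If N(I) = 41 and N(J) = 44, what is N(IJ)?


N(IJ) = N(I) * N(J)
= 41 * 44
= 1804

1804


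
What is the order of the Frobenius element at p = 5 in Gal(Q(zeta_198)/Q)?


The Frobenius at p in Gal(Q(zeta_n)/Q) = (Z/nZ)* is the class of p, so its order is ord_198(5), the smallest k >= 1 with 5^k = 1 mod 198.
n = 198 = 2 * 3^2 * 11, phi(198) = 60; the order divides phi(n).
Divisors of 60: 1, 2, 3, 4, 5, 6, 10, 12, 15, 20, 30, 60
Repeated squaring mod 198: 5^1 = 5, 5^2 = 25, 5^4 = 31, 5^8 = 169, 5^16 = 49, 5^32 = 25
Test divisors in increasing order:
  k=1: 5^1 = 5 mod 198
  k=2: 5^2 = 25 mod 198
  k=3: 5^3 = 25 * 5 = 125 mod 198
  k=4: 5^4 = 31 mod 198
  k=5: 5^5 = 31 * 5 = 155 mod 198
  k=6: 5^6 = 31 * 25 = 181 mod 198
  k=10: 5^10 = 169 * 25 = 67 mod 198
  k=12: 5^12 = 169 * 31 = 91 mod 198
  k=15: 5^15 = 169 * 31 * 25 * 5 = 89 mod 198
  k=20: 5^20 = 49 * 31 = 133 mod 198
  k=30: 5^30 = 49 * 169 * 31 * 25 = 1 mod 198  <- first divisor giving 1
Order = 30

30


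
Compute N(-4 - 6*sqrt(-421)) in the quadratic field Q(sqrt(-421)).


N(a + b*sqrt(d)) = a^2 - d*b^2
= (-4)^2 - (-421)*(-6)^2
= 16 + 15156
= 15172

15172


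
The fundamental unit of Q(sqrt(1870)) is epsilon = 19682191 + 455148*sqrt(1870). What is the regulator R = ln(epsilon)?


epsilon = 19682191 + 455148*sqrt(1870)
= 3.9364e+07
R = ln(3.9364e+07)
= 17.4884

17.4884


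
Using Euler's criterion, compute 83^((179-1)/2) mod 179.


p = 179 is prime and the exponent is (p-1)/2 = 89, so by Euler's criterion 83^89 = (83/179) = +1 or -1 mod 179.
Compute by square-and-multiply:
  89 = 64 + 16 + 8 + 1 (binary 1011001)
  Repeated squaring mod 179: 83^1 = 83, 83^2 = 87, 83^4 = 51, 83^8 = 95, 83^16 = 75, 83^32 = 76, 83^64 = 48
  83^89 = 83^64 * 83^16 * 83^8 * 83^1 = 48 * 75 * 95 * 83 mod 179
    48 * 75 = 3600 = 20 mod 179
    20 * 95 = 1900 = 110 mod 179
    110 * 83 = 9130 = 1 mod 179
  83^89 = 1 mod 179
Result 1: 83 is a quadratic residue mod 179.
83^89 mod 179 = 1

1


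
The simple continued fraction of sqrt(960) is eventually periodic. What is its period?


Run the CF algorithm for sqrt(960).
a_0 = floor(sqrt(960)) = 30; set m_0=0, q_0=1.
Recurrence: m' = q*a - m,  q' = (d - m'^2)/q,  a' = floor((a_0 + m')/q').
  step 1: m=30, q=60, a=1
  step 2: m=30, q=1, a=60
a_2 = 2*a_0 = 60, so the period closes here.
sqrt(960) = [30; 1, 60]
Period length = 2

2


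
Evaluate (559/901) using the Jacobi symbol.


Compute (559/901) via quadratic reciprocity:
  reciprocity: (559/901) -> +(901/559)
  reduce: (342/559)
  pull out 2: (2/559) = +1  (since 559 mod 8 = 7)
  reciprocity: (171/559) -> -(559/171)
  reduce: (46/171)
  pull out 2: (2/171) = -1  (since 171 mod 8 = 3)
  reciprocity: (23/171) -> -(171/23)
  reduce: (10/23)
  pull out 2: (2/23) = +1  (since 23 mod 8 = 7)
  reciprocity: (5/23) -> +(23/5)
  reduce: (3/5)
  reciprocity: (3/5) -> +(5/3)
  reduce: (2/3)
  pull out 2: (2/3) = -1  (since 3 mod 8 = 3)
  (1/3) = 1
Product of signs = 1

1


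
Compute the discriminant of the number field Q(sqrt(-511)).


For K = Q(sqrt(d)) with d squarefree: disc(K) = d if d = 1 mod 4, and disc(K) = 4d if d = 2 or 3 mod 4.
Here d = -511, and d mod 4 = 1.
d = 1 mod 4 (O_K = Z[(1+sqrt(d))/2]), so disc(K) = d = -511

-511


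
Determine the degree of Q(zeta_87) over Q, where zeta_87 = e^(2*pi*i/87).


The degree equals Euler's totient phi(87).
87 = 3 * 29
phi(87) = 56

56


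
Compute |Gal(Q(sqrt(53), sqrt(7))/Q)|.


The 2 square roots of distinct primes are multiplicatively independent over Q,
so [K:Q] = 2^2 and Gal(K/Q) is isomorphic to (Z/2Z)^2.
|Gal| = 2^2 = 4

4


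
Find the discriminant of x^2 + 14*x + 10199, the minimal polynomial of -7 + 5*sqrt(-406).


The element -7 + 5*sqrt(-406) has minimal polynomial:
x^2 + 14*x + 10199
Discriminant = (14)^2 - 4*(10199)
= 196 - 40796
= -40600

-40600


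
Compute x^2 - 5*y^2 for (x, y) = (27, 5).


x^2 - d*y^2
= 27^2 - 5*5^2
= 729 - 125
= 604

604


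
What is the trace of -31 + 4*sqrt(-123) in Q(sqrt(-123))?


Tr(a + b*sqrt(d)) = (a + b*sqrt(d)) + (a - b*sqrt(d)) = 2a
= 2 * (-31)
= -62

-62


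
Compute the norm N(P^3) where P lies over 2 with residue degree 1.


N(P^a) = p^(a*f)
= 2^(3*1)
= 2^3
= 8

8


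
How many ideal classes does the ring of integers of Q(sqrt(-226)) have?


K = Q(sqrt(-226)). d mod 4 = 2, so D = disc(K) = 4d = -904
h(K) equals the number of primitive reduced positive-definite forms (a, b, c) = a*x^2 + b*x*y + c*y^2 with b^2 - 4ac = D,
where reduced means |b| <= a <= c, with b >= 0 whenever |b| = a or a = c, and primitive means gcd(a, b, c) = 1.
Reduced forces 3a^2 <= |D| = 904, so 1 <= a <= 17; b must have the parity of D, and c = (b^2 - D)/(4a) must be an integer >= a.
Enumerate a = 1..17, b in [-a, a]:
  a=1: (1, 0, 226)  [1]
  a=2: (2, 0, 113)  [1]
  a=3..4: none
  a=5: (5, -4, 46), (5, 4, 46)  [2]
  a=6..9: none
  a=10: (10, -4, 23), (10, 4, 23)  [2]
  a=11: (11, -8, 22), (11, 8, 22)  [2]
  a=12..17: none
Total reduced forms: 1 + 1 + 2 + 2 + 2 = 8
h = 8

8


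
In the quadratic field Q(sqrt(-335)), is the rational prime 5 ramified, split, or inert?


K = Q(sqrt(-335)). Since d mod 4 = 1, disc(K) = -335.
Check p | disc: -335 mod 5 = 0.
p divides disc, so p ramifies: (p) = P^2 with e=2, f=1, g=1.
Therefore p is ramified.

ramified


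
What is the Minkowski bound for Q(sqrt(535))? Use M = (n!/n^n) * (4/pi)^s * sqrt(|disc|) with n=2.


d = 535, d mod 4 = 3, so disc(K) = 4d = 2140; |disc(K)| = 2140
Real quadratic field, so n = 2, s = r2 = 0, r1 = 2
M = (n!/n^n) * (4/pi)^s * sqrt(|disc(K)|) = (2!/2^2) * (4/pi)^0 * sqrt(2140)
= 0.5 * 1.000000 * 46.260134
= 23.1301

23.1301


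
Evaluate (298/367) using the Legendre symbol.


p = 367 is prime, so compute (298/367) with the reciprocity algorithm (Jacobi-symbol steps: pull out 2s via (2/n), flip via reciprocity, reduce):
  pull out 2: (2/367) = +1  (since 367 mod 8 = 7)
  reciprocity: (149/367) -> +(367/149)
  reduce: (69/149)
  reciprocity: (69/149) -> +(149/69)
  reduce: (11/69)
  reciprocity: (11/69) -> +(69/11)
  reduce: (3/11)
  reciprocity: (3/11) -> -(11/3)
  reduce: (2/3)
  pull out 2: (2/3) = -1  (since 3 mod 8 = 3)
  (1/3) = 1
Product of signs = 1
(298/367) = 1

1


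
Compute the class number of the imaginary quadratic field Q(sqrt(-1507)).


K = Q(sqrt(-1507)). d mod 4 = 1, so D = disc(K) = d = -1507
h(K) equals the number of primitive reduced positive-definite forms (a, b, c) = a*x^2 + b*x*y + c*y^2 with b^2 - 4ac = D,
where reduced means |b| <= a <= c, with b >= 0 whenever |b| = a or a = c, and primitive means gcd(a, b, c) = 1.
Reduced forces 3a^2 <= |D| = 1507, so 1 <= a <= 22; b must have the parity of D, and c = (b^2 - D)/(4a) must be an integer >= a.
Enumerate a = 1..22, b in [-a, a]:
  a=1: (1, 1, 377)  [1]
  a=2..10: none
  a=11: (11, 11, 37)  [1]
  a=12: none
  a=13: (13, -1, 29), (13, 1, 29)  [2]
  a=14..22: none
Total reduced forms: 1 + 1 + 2 = 4
h = 4

4


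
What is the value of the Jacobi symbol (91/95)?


Compute (91/95) via quadratic reciprocity:
  reciprocity: (91/95) -> -(95/91)
  reduce: (4/91)
  pull out 2: (2/91) = -1  (since 91 mod 8 = 3)
  pull out 2: (2/91) = -1  (since 91 mod 8 = 3)
  (1/91) = 1
Product of signs = -1

-1


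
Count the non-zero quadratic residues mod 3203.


For prime p, the number of non-zero quadratic residues is (p-1)/2.
= (3203-1)/2
= 1601

1601


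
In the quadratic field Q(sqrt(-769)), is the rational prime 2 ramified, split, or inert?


K = Q(sqrt(-769)). Since d mod 4 = 3, disc(K) = -3076.
Check p | disc: -3076 mod 2 = 0.
p divides disc, so p ramifies: (p) = P^2 with e=2, f=1, g=1.
Therefore p is ramified.

ramified


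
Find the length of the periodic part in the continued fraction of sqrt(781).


Run the CF algorithm for sqrt(781).
a_0 = floor(sqrt(781)) = 27; set m_0=0, q_0=1.
Recurrence: m' = q*a - m,  q' = (d - m'^2)/q,  a' = floor((a_0 + m')/q').
  step 1: m=27, q=52, a=1
  step 2: m=25, q=3, a=17
  step 3: m=26, q=35, a=1
  step 4: m=9, q=20, a=1
  step 5: m=11, q=33, a=1
  step 6: m=22, q=9, a=5
  step 7: m=23, q=28, a=1
  step 8: m=5, q=27, a=1
  step 9: m=22, q=11, a=4
  step 10: m=22, q=27, a=1
  step 11: m=5, q=28, a=1
  step 12: m=23, q=9, a=5
  step 13: m=22, q=33, a=1
  step 14: m=11, q=20, a=1
  step 15: m=9, q=35, a=1
  step 16: m=26, q=3, a=17
  step 17: m=25, q=52, a=1
  step 18: m=27, q=1, a=54
a_18 = 2*a_0 = 54, so the period closes here.
sqrt(781) = [27; 1, 17, 1, 1, 1, 5, 1, 1, 4, 1, 1, 5, 1, 1, 1, 17, 1, 54]
Period length = 18

18


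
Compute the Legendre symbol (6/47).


p = 47 is prime, so compute (6/47) with the reciprocity algorithm (Jacobi-symbol steps: pull out 2s via (2/n), flip via reciprocity, reduce):
  pull out 2: (2/47) = +1  (since 47 mod 8 = 7)
  reciprocity: (3/47) -> -(47/3)
  reduce: (2/3)
  pull out 2: (2/3) = -1  (since 3 mod 8 = 3)
  (1/3) = 1
Product of signs = 1
(6/47) = 1

1


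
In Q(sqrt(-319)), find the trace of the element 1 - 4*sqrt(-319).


Tr(a + b*sqrt(d)) = (a + b*sqrt(d)) + (a - b*sqrt(d)) = 2a
= 2 * (1)
= 2

2


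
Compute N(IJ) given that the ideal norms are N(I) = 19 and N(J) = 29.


N(IJ) = N(I) * N(J)
= 19 * 29
= 551

551


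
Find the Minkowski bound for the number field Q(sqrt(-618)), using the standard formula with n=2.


d = -618, d mod 4 = 2, so disc(K) = 4d = -2472; |disc(K)| = 2472
Imaginary quadratic field, so n = 2, s = r2 = 1, r1 = 0
M = (n!/n^n) * (4/pi)^s * sqrt(|disc(K)|) = (2!/2^2) * (4/pi)^1 * sqrt(2472)
= 0.5 * 1.273240 * 49.719212
= 31.6522

31.6522


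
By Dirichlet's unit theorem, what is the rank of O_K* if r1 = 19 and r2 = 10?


By Dirichlet's unit theorem:
rank = r1 + r2 - 1
= 19 + 10 - 1
= 28

28


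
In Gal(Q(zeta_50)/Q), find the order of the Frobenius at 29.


The Frobenius at p in Gal(Q(zeta_n)/Q) = (Z/nZ)* is the class of p, so its order is ord_50(29), the smallest k >= 1 with 29^k = 1 mod 50.
n = 50 = 2 * 5^2, phi(50) = 20; the order divides phi(n).
Divisors of 20: 1, 2, 4, 5, 10, 20
Repeated squaring mod 50: 29^1 = 29, 29^2 = 41, 29^4 = 31, 29^8 = 11, 29^16 = 21
Test divisors in increasing order:
  k=1: 29^1 = 29 mod 50
  k=2: 29^2 = 41 mod 50
  k=4: 29^4 = 31 mod 50
  k=5: 29^5 = 31 * 29 = 49 mod 50
  k=10: 29^10 = 11 * 41 = 1 mod 50  <- first divisor giving 1
Order = 10

10


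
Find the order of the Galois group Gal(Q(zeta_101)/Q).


|Gal(Q(zeta_101)/Q)| = phi(101)
= 100

100


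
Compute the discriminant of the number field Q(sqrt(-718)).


For K = Q(sqrt(d)) with d squarefree: disc(K) = d if d = 1 mod 4, and disc(K) = 4d if d = 2 or 3 mod 4.
Here d = -718, and d mod 4 = 2.
d = 2 mod 4, not 1 (O_K = Z[sqrt(d)]), so disc(K) = 4d = 4 * (-718) = -2872

-2872


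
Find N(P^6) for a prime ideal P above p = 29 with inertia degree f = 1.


N(P^a) = p^(a*f)
= 29^(6*1)
= 29^6
= 594823321

594823321


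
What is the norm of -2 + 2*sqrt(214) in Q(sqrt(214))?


N(a + b*sqrt(d)) = a^2 - d*b^2
= (-2)^2 - (214)*(2)^2
= 4 - 856
= -852

-852


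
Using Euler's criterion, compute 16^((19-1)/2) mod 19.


p = 19 is prime and the exponent is (p-1)/2 = 9, so by Euler's criterion 16^9 = (16/19) = +1 or -1 mod 19.
Compute by square-and-multiply:
  9 = 8 + 1 (binary 1001)
  Repeated squaring mod 19: 16^1 = 16, 16^2 = 9, 16^4 = 5, 16^8 = 6
  16^9 = 16^8 * 16^1 = 6 * 16 mod 19
    6 * 16 = 96 = 1 mod 19
  16^9 = 1 mod 19
Result 1: 16 is a quadratic residue mod 19.
16^9 mod 19 = 1

1


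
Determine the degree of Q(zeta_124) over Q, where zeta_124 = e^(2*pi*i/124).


The degree equals Euler's totient phi(124).
124 = 2^2 * 31
phi(124) = 60

60


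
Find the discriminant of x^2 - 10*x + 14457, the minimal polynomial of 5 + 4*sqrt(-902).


The element 5 + 4*sqrt(-902) has minimal polynomial:
x^2 - 10*x + 14457
Discriminant = (-10)^2 - 4*(14457)
= 100 - 57828
= -57728

-57728


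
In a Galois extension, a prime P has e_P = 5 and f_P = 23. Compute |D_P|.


|D_P| = e * f
= 5 * 23
= 115

115


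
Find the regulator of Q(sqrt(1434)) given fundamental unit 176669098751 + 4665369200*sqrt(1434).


epsilon = 176669098751 + 4665369200*sqrt(1434)
= 3.5334e+11
R = ln(3.5334e+11)
= 26.5907

26.5907


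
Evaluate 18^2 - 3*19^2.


x^2 - d*y^2
= 18^2 - 3*19^2
= 324 - 1083
= -759

-759


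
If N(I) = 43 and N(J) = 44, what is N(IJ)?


N(IJ) = N(I) * N(J)
= 43 * 44
= 1892

1892


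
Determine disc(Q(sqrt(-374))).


For K = Q(sqrt(d)) with d squarefree: disc(K) = d if d = 1 mod 4, and disc(K) = 4d if d = 2 or 3 mod 4.
Here d = -374, and d mod 4 = 2.
d = 2 mod 4, not 1 (O_K = Z[sqrt(d)]), so disc(K) = 4d = 4 * (-374) = -1496

-1496


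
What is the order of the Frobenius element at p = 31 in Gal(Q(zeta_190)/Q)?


The Frobenius at p in Gal(Q(zeta_n)/Q) = (Z/nZ)* is the class of p, so its order is ord_190(31), the smallest k >= 1 with 31^k = 1 mod 190.
n = 190 = 2 * 5 * 19, phi(190) = 72; the order divides phi(n).
Divisors of 72: 1, 2, 3, 4, 6, 8, 9, 12, 18, 24, 36, 72
Repeated squaring mod 190: 31^1 = 31, 31^2 = 11, 31^4 = 121, 31^8 = 11, 31^16 = 121, 31^32 = 11, 31^64 = 121
Test divisors in increasing order:
  k=1: 31^1 = 31 mod 190
  k=2: 31^2 = 11 mod 190
  k=3: 31^3 = 11 * 31 = 151 mod 190
  k=4: 31^4 = 121 mod 190
  k=6: 31^6 = 121 * 11 = 1 mod 190  <- first divisor giving 1
Order = 6

6


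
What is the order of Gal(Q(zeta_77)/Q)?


|Gal(Q(zeta_77)/Q)| = phi(77)
= 60

60


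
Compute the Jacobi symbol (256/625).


Compute (256/625) via quadratic reciprocity:
  pull out 2: (2/625) = +1  (since 625 mod 8 = 1)
  pull out 2: (2/625) = +1  (since 625 mod 8 = 1)
  pull out 2: (2/625) = +1  (since 625 mod 8 = 1)
  pull out 2: (2/625) = +1  (since 625 mod 8 = 1)
  pull out 2: (2/625) = +1  (since 625 mod 8 = 1)
  pull out 2: (2/625) = +1  (since 625 mod 8 = 1)
  pull out 2: (2/625) = +1  (since 625 mod 8 = 1)
  pull out 2: (2/625) = +1  (since 625 mod 8 = 1)
  (1/625) = 1
Product of signs = 1

1


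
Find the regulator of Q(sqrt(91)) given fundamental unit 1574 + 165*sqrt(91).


epsilon = 1574 + 165*sqrt(91)
= 3147.9997
R = ln(3147.9997)
= 8.0545

8.0545


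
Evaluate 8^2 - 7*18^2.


x^2 - d*y^2
= 8^2 - 7*18^2
= 64 - 2268
= -2204

-2204


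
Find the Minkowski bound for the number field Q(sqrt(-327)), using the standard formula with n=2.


d = -327, d mod 4 = 1, so disc(K) = d = -327; |disc(K)| = 327
Imaginary quadratic field, so n = 2, s = r2 = 1, r1 = 0
M = (n!/n^n) * (4/pi)^s * sqrt(|disc(K)|) = (2!/2^2) * (4/pi)^1 * sqrt(327)
= 0.5 * 1.273240 * 18.083141
= 11.5121

11.5121


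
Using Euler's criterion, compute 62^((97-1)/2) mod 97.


p = 97 is prime and the exponent is (p-1)/2 = 48, so by Euler's criterion 62^48 = (62/97) = +1 or -1 mod 97.
Compute by square-and-multiply:
  48 = 32 + 16 (binary 110000)
  Repeated squaring mod 97: 62^1 = 62, 62^2 = 61, 62^4 = 35, 62^8 = 61, 62^16 = 35, 62^32 = 61
  62^48 = 62^32 * 62^16 = 61 * 35 mod 97
    61 * 35 = 2135 = 1 mod 97
  62^48 = 1 mod 97
Result 1: 62 is a quadratic residue mod 97.
62^48 mod 97 = 1

1


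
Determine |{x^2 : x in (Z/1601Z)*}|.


For prime p, the number of non-zero quadratic residues is (p-1)/2.
= (1601-1)/2
= 800

800


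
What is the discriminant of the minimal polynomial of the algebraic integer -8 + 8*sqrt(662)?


The element -8 + 8*sqrt(662) has minimal polynomial:
x^2 + 16*x - 42304
Discriminant = (16)^2 - 4*(-42304)
= 256 + 169216
= 169472

169472


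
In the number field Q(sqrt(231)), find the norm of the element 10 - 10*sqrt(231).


N(a + b*sqrt(d)) = a^2 - d*b^2
= (10)^2 - (231)*(-10)^2
= 100 - 23100
= -23000

-23000


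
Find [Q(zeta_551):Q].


The degree equals Euler's totient phi(551).
551 = 19 * 29
phi(551) = 504

504


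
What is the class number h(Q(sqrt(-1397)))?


K = Q(sqrt(-1397)). d mod 4 = 3, so D = disc(K) = 4d = -5588
h(K) equals the number of primitive reduced positive-definite forms (a, b, c) = a*x^2 + b*x*y + c*y^2 with b^2 - 4ac = D,
where reduced means |b| <= a <= c, with b >= 0 whenever |b| = a or a = c, and primitive means gcd(a, b, c) = 1.
Reduced forces 3a^2 <= |D| = 5588, so 1 <= a <= 43; b must have the parity of D, and c = (b^2 - D)/(4a) must be an integer >= a.
Enumerate a = 1..43, b in [-a, a]:
  a=1: (1, 0, 1397)  [1]
  a=2: (2, 2, 699)  [1]
  a=3: (3, -2, 466), (3, 2, 466)  [2]
  a=4..5: none
  a=6: (6, -2, 233), (6, 2, 233)  [2]
  a=7..8: none
  a=9: (9, -8, 157), (9, 8, 157)  [2]
  a=10: none
  a=11: (11, 0, 127)  [1]
  a=12..17: none
  a=18: (18, -10, 79), (18, 10, 79)  [2]
  a=19: (19, -6, 74), (19, 6, 74)  [2]
  a=20..21: none
  a=22: (22, 22, 69)  [1]
  a=23: (23, -22, 66), (23, 22, 66)  [2]
  a=24..26: none
  a=27: (27, -26, 58), (27, 26, 58)  [2]
  a=28: none
  a=29: (29, -26, 54), (29, 26, 54)  [2]
  a=30..32: none
  a=33: (33, -22, 46), (33, 22, 46)  [2]
  a=34..36: none
  a=37: (37, -6, 38), (37, 6, 38)  [2]
  a=38..43: none
Total reduced forms: 1 + 1 + 2 + 2 + 2 + 1 + 2 + 2 + 1 + 2 + 2 + 2 + 2 + 2 = 24
h = 24

24


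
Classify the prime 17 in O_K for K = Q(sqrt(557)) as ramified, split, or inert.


K = Q(sqrt(557)). Since d mod 4 = 1, disc(K) = 557.
Check p | disc: 557 mod 17 = 13.
p does not divide disc. Compute Legendre symbol (d/p):
13^((17-1)/2) mod 17 = 1
(d/p) = 1, so p splits: (p) = P*P' with e=1, f=1, g=2.
Therefore p is split.

split


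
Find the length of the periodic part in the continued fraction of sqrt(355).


Run the CF algorithm for sqrt(355).
a_0 = floor(sqrt(355)) = 18; set m_0=0, q_0=1.
Recurrence: m' = q*a - m,  q' = (d - m'^2)/q,  a' = floor((a_0 + m')/q').
  step 1: m=18, q=31, a=1
  step 2: m=13, q=6, a=5
  step 3: m=17, q=11, a=3
  step 4: m=16, q=9, a=3
  step 5: m=11, q=26, a=1
  step 6: m=15, q=5, a=6
  step 7: m=15, q=26, a=1
  step 8: m=11, q=9, a=3
  step 9: m=16, q=11, a=3
  step 10: m=17, q=6, a=5
  step 11: m=13, q=31, a=1
  step 12: m=18, q=1, a=36
a_12 = 2*a_0 = 36, so the period closes here.
sqrt(355) = [18; 1, 5, 3, 3, 1, 6, 1, 3, 3, 5, 1, 36]
Period length = 12

12


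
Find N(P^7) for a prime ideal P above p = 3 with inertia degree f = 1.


N(P^a) = p^(a*f)
= 3^(7*1)
= 3^7
= 2187

2187


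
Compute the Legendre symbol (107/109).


p = 109 is prime, so compute (107/109) with the reciprocity algorithm (Jacobi-symbol steps: pull out 2s via (2/n), flip via reciprocity, reduce):
  reciprocity: (107/109) -> +(109/107)
  reduce: (2/107)
  pull out 2: (2/107) = -1  (since 107 mod 8 = 3)
  (1/107) = 1
Product of signs = -1
(107/109) = -1

-1


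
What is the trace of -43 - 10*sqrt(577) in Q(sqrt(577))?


Tr(a + b*sqrt(d)) = (a + b*sqrt(d)) + (a - b*sqrt(d)) = 2a
= 2 * (-43)
= -86

-86


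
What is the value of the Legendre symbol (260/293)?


p = 293 is prime, so compute (260/293) with the reciprocity algorithm (Jacobi-symbol steps: pull out 2s via (2/n), flip via reciprocity, reduce):
  pull out 2: (2/293) = -1  (since 293 mod 8 = 5)
  pull out 2: (2/293) = -1  (since 293 mod 8 = 5)
  reciprocity: (65/293) -> +(293/65)
  reduce: (33/65)
  reciprocity: (33/65) -> +(65/33)
  reduce: (32/33)
  pull out 2: (2/33) = +1  (since 33 mod 8 = 1)
  pull out 2: (2/33) = +1  (since 33 mod 8 = 1)
  pull out 2: (2/33) = +1  (since 33 mod 8 = 1)
  pull out 2: (2/33) = +1  (since 33 mod 8 = 1)
  pull out 2: (2/33) = +1  (since 33 mod 8 = 1)
  (1/33) = 1
Product of signs = 1
(260/293) = 1

1


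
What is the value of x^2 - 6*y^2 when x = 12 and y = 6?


x^2 - d*y^2
= 12^2 - 6*6^2
= 144 - 216
= -72

-72


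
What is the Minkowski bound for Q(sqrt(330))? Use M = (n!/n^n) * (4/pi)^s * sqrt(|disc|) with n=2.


d = 330, d mod 4 = 2, so disc(K) = 4d = 1320; |disc(K)| = 1320
Real quadratic field, so n = 2, s = r2 = 0, r1 = 2
M = (n!/n^n) * (4/pi)^s * sqrt(|disc(K)|) = (2!/2^2) * (4/pi)^0 * sqrt(1320)
= 0.5 * 1.000000 * 36.331804
= 18.1659

18.1659


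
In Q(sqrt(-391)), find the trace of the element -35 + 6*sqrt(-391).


Tr(a + b*sqrt(d)) = (a + b*sqrt(d)) + (a - b*sqrt(d)) = 2a
= 2 * (-35)
= -70

-70


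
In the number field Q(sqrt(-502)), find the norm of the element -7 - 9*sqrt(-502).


N(a + b*sqrt(d)) = a^2 - d*b^2
= (-7)^2 - (-502)*(-9)^2
= 49 + 40662
= 40711

40711


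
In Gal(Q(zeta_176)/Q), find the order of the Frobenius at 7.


The Frobenius at p in Gal(Q(zeta_n)/Q) = (Z/nZ)* is the class of p, so its order is ord_176(7), the smallest k >= 1 with 7^k = 1 mod 176.
n = 176 = 2^4 * 11, phi(176) = 80; the order divides phi(n).
Divisors of 80: 1, 2, 4, 5, 8, 10, 16, 20, 40, 80
Repeated squaring mod 176: 7^1 = 7, 7^2 = 49, 7^4 = 113, 7^8 = 97, 7^16 = 81, 7^32 = 49, 7^64 = 113
Test divisors in increasing order:
  k=1: 7^1 = 7 mod 176
  k=2: 7^2 = 49 mod 176
  k=4: 7^4 = 113 mod 176
  k=5: 7^5 = 113 * 7 = 87 mod 176
  k=8: 7^8 = 97 mod 176
  k=10: 7^10 = 97 * 49 = 1 mod 176  <- first divisor giving 1
Order = 10

10


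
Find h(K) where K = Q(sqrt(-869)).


K = Q(sqrt(-869)). d mod 4 = 3, so D = disc(K) = 4d = -3476
h(K) equals the number of primitive reduced positive-definite forms (a, b, c) = a*x^2 + b*x*y + c*y^2 with b^2 - 4ac = D,
where reduced means |b| <= a <= c, with b >= 0 whenever |b| = a or a = c, and primitive means gcd(a, b, c) = 1.
Reduced forces 3a^2 <= |D| = 3476, so 1 <= a <= 34; b must have the parity of D, and c = (b^2 - D)/(4a) must be an integer >= a.
Enumerate a = 1..34, b in [-a, a]:
  a=1: (1, 0, 869)  [1]
  a=2: (2, 2, 435)  [1]
  a=3: (3, -2, 290), (3, 2, 290)  [2]
  a=4: none
  a=5: (5, -2, 174), (5, 2, 174)  [2]
  a=6: (6, -2, 145), (6, 2, 145)  [2]
  a=7..8: none
  a=9: (9, -4, 97), (9, 4, 97)  [2]
  a=10: (10, -2, 87), (10, 2, 87)  [2]
  a=11: (11, 0, 79)  [1]
  a=12..14: none
  a=15: (15, -8, 59), (15, -2, 58), (15, 2, 58), (15, 8, 59)  [4]
  a=16: none
  a=17: (17, -14, 54), (17, 14, 54)  [2]
  a=18: (18, -14, 51), (18, 14, 51)  [2]
  a=19: (19, -18, 50), (19, 18, 50)  [2]
  a=20..21: none
  a=22: (22, 22, 45)  [1]
  a=23..24: none
  a=25: (25, -18, 38), (25, 18, 38)  [2]
  a=26: none
  a=27: (27, -14, 34), (27, 14, 34)  [2]
  a=28: none
  a=29: (29, -2, 30), (29, 2, 30)  [2]
  a=30: (30, -22, 33), (30, 22, 33)  [2]
  a=31..34: none
Total reduced forms: 1 + 1 + 2 + 2 + 2 + 2 + 2 + 1 + 4 + 2 + 2 + 2 + 1 + 2 + 2 + 2 + 2 = 32
h = 32

32


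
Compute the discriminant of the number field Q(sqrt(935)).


For K = Q(sqrt(d)) with d squarefree: disc(K) = d if d = 1 mod 4, and disc(K) = 4d if d = 2 or 3 mod 4.
Here d = 935, and d mod 4 = 3.
d = 3 mod 4, not 1 (O_K = Z[sqrt(d)]), so disc(K) = 4d = 4 * (935) = 3740

3740


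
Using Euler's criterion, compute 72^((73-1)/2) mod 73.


p = 73 is prime and the exponent is (p-1)/2 = 36, so by Euler's criterion 72^36 = (72/73) = +1 or -1 mod 73.
Compute by square-and-multiply:
  36 = 32 + 4 (binary 100100)
  Repeated squaring mod 73: 72^1 = 72, 72^2 = 1, 72^4 = 1, 72^8 = 1, 72^16 = 1, 72^32 = 1
  72^36 = 72^32 * 72^4 = 1 * 1 mod 73
    1 * 1 = 1 = 1 mod 73
  72^36 = 1 mod 73
Result 1: 72 is a quadratic residue mod 73.
72^36 mod 73 = 1

1


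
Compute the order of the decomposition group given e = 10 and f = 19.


|D_P| = e * f
= 10 * 19
= 190

190


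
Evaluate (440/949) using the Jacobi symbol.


Compute (440/949) via quadratic reciprocity:
  pull out 2: (2/949) = -1  (since 949 mod 8 = 5)
  pull out 2: (2/949) = -1  (since 949 mod 8 = 5)
  pull out 2: (2/949) = -1  (since 949 mod 8 = 5)
  reciprocity: (55/949) -> +(949/55)
  reduce: (14/55)
  pull out 2: (2/55) = +1  (since 55 mod 8 = 7)
  reciprocity: (7/55) -> -(55/7)
  reduce: (6/7)
  pull out 2: (2/7) = +1  (since 7 mod 8 = 7)
  reciprocity: (3/7) -> -(7/3)
  reduce: (1/3)
  (1/3) = 1
Product of signs = -1

-1


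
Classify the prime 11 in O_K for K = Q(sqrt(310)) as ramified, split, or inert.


K = Q(sqrt(310)). Since d mod 4 = 2, disc(K) = 1240.
Check p | disc: 1240 mod 11 = 8.
p does not divide disc. Compute Legendre symbol (d/p):
2^((11-1)/2) mod 11 = -1
(d/p) = -1, so p is inert: (p) stays prime with e=1, f=2, g=1.
Therefore p is inert.

inert


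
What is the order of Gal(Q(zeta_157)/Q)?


|Gal(Q(zeta_157)/Q)| = phi(157)
= 156

156


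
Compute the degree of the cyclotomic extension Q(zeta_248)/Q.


The degree equals Euler's totient phi(248).
248 = 2^3 * 31
phi(248) = 120

120


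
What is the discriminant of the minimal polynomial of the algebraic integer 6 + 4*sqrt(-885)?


The element 6 + 4*sqrt(-885) has minimal polynomial:
x^2 - 12*x + 14196
Discriminant = (-12)^2 - 4*(14196)
= 144 - 56784
= -56640

-56640


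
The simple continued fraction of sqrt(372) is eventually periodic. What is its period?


Run the CF algorithm for sqrt(372).
a_0 = floor(sqrt(372)) = 19; set m_0=0, q_0=1.
Recurrence: m' = q*a - m,  q' = (d - m'^2)/q,  a' = floor((a_0 + m')/q').
  step 1: m=19, q=11, a=3
  step 2: m=14, q=16, a=2
  step 3: m=18, q=3, a=12
  step 4: m=18, q=16, a=2
  step 5: m=14, q=11, a=3
  step 6: m=19, q=1, a=38
a_6 = 2*a_0 = 38, so the period closes here.
sqrt(372) = [19; 3, 2, 12, 2, 3, 38]
Period length = 6

6


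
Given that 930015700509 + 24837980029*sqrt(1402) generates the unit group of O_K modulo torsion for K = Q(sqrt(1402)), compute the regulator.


epsilon = 930015700509 + 24837980029*sqrt(1402)
= 1.8600e+12
R = ln(1.8600e+12)
= 28.2516

28.2516


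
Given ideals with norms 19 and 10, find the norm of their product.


N(IJ) = N(I) * N(J)
= 19 * 10
= 190

190


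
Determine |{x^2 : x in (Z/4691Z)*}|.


For prime p, the number of non-zero quadratic residues is (p-1)/2.
= (4691-1)/2
= 2345

2345


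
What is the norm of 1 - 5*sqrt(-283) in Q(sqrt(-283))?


N(a + b*sqrt(d)) = a^2 - d*b^2
= (1)^2 - (-283)*(-5)^2
= 1 + 7075
= 7076

7076


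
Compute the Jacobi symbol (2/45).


Compute (2/45) via quadratic reciprocity:
  pull out 2: (2/45) = -1  (since 45 mod 8 = 5)
  (1/45) = 1
Product of signs = -1

-1


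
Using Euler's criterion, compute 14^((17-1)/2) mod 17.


p = 17 is prime and the exponent is (p-1)/2 = 8, so by Euler's criterion 14^8 = (14/17) = +1 or -1 mod 17.
Compute by square-and-multiply:
  8 = 8 (binary 1000)
  Repeated squaring mod 17: 14^1 = 14, 14^2 = 9, 14^4 = 13, 14^8 = 16
  14^8 = 16 mod 17
Result 16 = p - 1 = -1 mod 17: 14 is a quadratic non-residue mod 17. As a residue in [0, p-1] the value is 16.
14^8 mod 17 = 16

16


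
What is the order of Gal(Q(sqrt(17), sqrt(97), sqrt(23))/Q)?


The 3 square roots of distinct primes are multiplicatively independent over Q,
so [K:Q] = 2^3 and Gal(K/Q) is isomorphic to (Z/2Z)^3.
|Gal| = 2^3 = 8

8


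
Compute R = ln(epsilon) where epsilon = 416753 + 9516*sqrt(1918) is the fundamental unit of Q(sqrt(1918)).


epsilon = 416753 + 9516*sqrt(1918)
= 833506.0000
R = ln(833506.0000)
= 13.6334

13.6334


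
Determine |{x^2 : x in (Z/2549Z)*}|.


For prime p, the number of non-zero quadratic residues is (p-1)/2.
= (2549-1)/2
= 1274

1274


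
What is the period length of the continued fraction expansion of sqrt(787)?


Run the CF algorithm for sqrt(787).
a_0 = floor(sqrt(787)) = 28; set m_0=0, q_0=1.
Recurrence: m' = q*a - m,  q' = (d - m'^2)/q,  a' = floor((a_0 + m')/q').
  step 1: m=28, q=3, a=18
  step 2: m=26, q=37, a=1
  step 3: m=11, q=18, a=2
  step 4: m=25, q=9, a=5
  step 5: m=20, q=43, a=1
  step 6: m=23, q=6, a=8
  step 7: m=25, q=27, a=1
  step 8: m=2, q=29, a=1
  step 9: m=27, q=2, a=27
  step 10: m=27, q=29, a=1
  step 11: m=2, q=27, a=1
  step 12: m=25, q=6, a=8
  step 13: m=23, q=43, a=1
  step 14: m=20, q=9, a=5
  step 15: m=25, q=18, a=2
  step 16: m=11, q=37, a=1
  step 17: m=26, q=3, a=18
  step 18: m=28, q=1, a=56
a_18 = 2*a_0 = 56, so the period closes here.
sqrt(787) = [28; 18, 1, 2, 5, 1, 8, 1, 1, 27, 1, 1, 8, 1, 5, 2, 1, 18, 56]
Period length = 18

18


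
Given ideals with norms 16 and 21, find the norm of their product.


N(IJ) = N(I) * N(J)
= 16 * 21
= 336

336


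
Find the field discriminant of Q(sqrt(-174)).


For K = Q(sqrt(d)) with d squarefree: disc(K) = d if d = 1 mod 4, and disc(K) = 4d if d = 2 or 3 mod 4.
Here d = -174, and d mod 4 = 2.
d = 2 mod 4, not 1 (O_K = Z[sqrt(d)]), so disc(K) = 4d = 4 * (-174) = -696

-696


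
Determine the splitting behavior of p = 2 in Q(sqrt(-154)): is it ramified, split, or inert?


K = Q(sqrt(-154)). Since d mod 4 = 2, disc(K) = -616.
Check p | disc: -616 mod 2 = 0.
p divides disc, so p ramifies: (p) = P^2 with e=2, f=1, g=1.
Therefore p is ramified.

ramified


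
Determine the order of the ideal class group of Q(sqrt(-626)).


K = Q(sqrt(-626)). d mod 4 = 2, so D = disc(K) = 4d = -2504
h(K) equals the number of primitive reduced positive-definite forms (a, b, c) = a*x^2 + b*x*y + c*y^2 with b^2 - 4ac = D,
where reduced means |b| <= a <= c, with b >= 0 whenever |b| = a or a = c, and primitive means gcd(a, b, c) = 1.
Reduced forces 3a^2 <= |D| = 2504, so 1 <= a <= 28; b must have the parity of D, and c = (b^2 - D)/(4a) must be an integer >= a.
Enumerate a = 1..28, b in [-a, a]:
  a=1: (1, 0, 626)  [1]
  a=2: (2, 0, 313)  [1]
  a=3: (3, -2, 209), (3, 2, 209)  [2]
  a=4: none
  a=5: (5, -4, 126), (5, 4, 126)  [2]
  a=6: (6, -4, 105), (6, 4, 105)  [2]
  a=7: (7, -4, 90), (7, 4, 90)  [2]
  a=8: none
  a=9: (9, -4, 70), (9, 4, 70)  [2]
  a=10: (10, -4, 63), (10, 4, 63)  [2]
  a=11: (11, -2, 57), (11, 2, 57)  [2]
  a=12..13: none
  a=14: (14, -4, 45), (14, 4, 45)  [2]
  a=15: (15, -14, 45), (15, -4, 42), (15, 4, 42), (15, 14, 45)  [4]
  a=16..17: none
  a=18: (18, -4, 35), (18, 4, 35)  [2]
  a=19: (19, -2, 33), (19, 2, 33)  [2]
  a=20: none
  a=21: (21, -10, 31), (21, -4, 30), (21, 4, 30), (21, 10, 31)  [4]
  a=22: (22, -20, 33), (22, 20, 33)  [2]
  a=23: (23, -16, 30), (23, 16, 30)  [2]
  a=24: none
  a=25: (25, -14, 27), (25, 14, 27)  [2]
  a=26..28: none
Total reduced forms: 1 + 1 + 2 + 2 + 2 + 2 + 2 + 2 + 2 + 2 + 4 + 2 + 2 + 4 + 2 + 2 + 2 = 36
h = 36

36


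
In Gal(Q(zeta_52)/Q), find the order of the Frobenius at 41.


The Frobenius at p in Gal(Q(zeta_n)/Q) = (Z/nZ)* is the class of p, so its order is ord_52(41), the smallest k >= 1 with 41^k = 1 mod 52.
n = 52 = 2^2 * 13, phi(52) = 24; the order divides phi(n).
Divisors of 24: 1, 2, 3, 4, 6, 8, 12, 24
Repeated squaring mod 52: 41^1 = 41, 41^2 = 17, 41^4 = 29, 41^8 = 9, 41^16 = 29
Test divisors in increasing order:
  k=1: 41^1 = 41 mod 52
  k=2: 41^2 = 17 mod 52
  k=3: 41^3 = 17 * 41 = 21 mod 52
  k=4: 41^4 = 29 mod 52
  k=6: 41^6 = 29 * 17 = 25 mod 52
  k=8: 41^8 = 9 mod 52
  k=12: 41^12 = 9 * 29 = 1 mod 52  <- first divisor giving 1
Order = 12

12


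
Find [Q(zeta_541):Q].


The degree equals Euler's totient phi(541).
541 = 541
phi(541) = 540

540


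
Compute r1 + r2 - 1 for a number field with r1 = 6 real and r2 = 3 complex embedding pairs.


By Dirichlet's unit theorem:
rank = r1 + r2 - 1
= 6 + 3 - 1
= 8

8


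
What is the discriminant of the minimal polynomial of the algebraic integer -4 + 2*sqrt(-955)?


The element -4 + 2*sqrt(-955) has minimal polynomial:
x^2 + 8*x + 3836
Discriminant = (8)^2 - 4*(3836)
= 64 - 15344
= -15280

-15280


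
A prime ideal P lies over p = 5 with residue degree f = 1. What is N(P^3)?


N(P^a) = p^(a*f)
= 5^(3*1)
= 5^3
= 125

125


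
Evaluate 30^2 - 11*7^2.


x^2 - d*y^2
= 30^2 - 11*7^2
= 900 - 539
= 361

361


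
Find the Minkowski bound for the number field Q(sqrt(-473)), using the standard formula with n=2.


d = -473, d mod 4 = 3, so disc(K) = 4d = -1892; |disc(K)| = 1892
Imaginary quadratic field, so n = 2, s = r2 = 1, r1 = 0
M = (n!/n^n) * (4/pi)^s * sqrt(|disc(K)|) = (2!/2^2) * (4/pi)^1 * sqrt(1892)
= 0.5 * 1.273240 * 43.497126
= 27.6911

27.6911


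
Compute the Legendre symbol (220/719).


p = 719 is prime, so compute (220/719) with the reciprocity algorithm (Jacobi-symbol steps: pull out 2s via (2/n), flip via reciprocity, reduce):
  pull out 2: (2/719) = +1  (since 719 mod 8 = 7)
  pull out 2: (2/719) = +1  (since 719 mod 8 = 7)
  reciprocity: (55/719) -> -(719/55)
  reduce: (4/55)
  pull out 2: (2/55) = +1  (since 55 mod 8 = 7)
  pull out 2: (2/55) = +1  (since 55 mod 8 = 7)
  (1/55) = 1
Product of signs = -1
(220/719) = -1

-1


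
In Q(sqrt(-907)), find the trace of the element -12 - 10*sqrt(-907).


Tr(a + b*sqrt(d)) = (a + b*sqrt(d)) + (a - b*sqrt(d)) = 2a
= 2 * (-12)
= -24

-24


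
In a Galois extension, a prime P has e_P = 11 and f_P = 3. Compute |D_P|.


|D_P| = e * f
= 11 * 3
= 33

33


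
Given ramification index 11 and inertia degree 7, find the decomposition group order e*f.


|D_P| = e * f
= 11 * 7
= 77

77


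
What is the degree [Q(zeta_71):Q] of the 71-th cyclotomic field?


The degree equals Euler's totient phi(71).
71 = 71
phi(71) = 70

70


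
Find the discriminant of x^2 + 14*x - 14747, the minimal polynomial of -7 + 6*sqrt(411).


The element -7 + 6*sqrt(411) has minimal polynomial:
x^2 + 14*x - 14747
Discriminant = (14)^2 - 4*(-14747)
= 196 + 58988
= 59184

59184


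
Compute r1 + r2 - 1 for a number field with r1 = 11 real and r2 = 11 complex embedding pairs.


By Dirichlet's unit theorem:
rank = r1 + r2 - 1
= 11 + 11 - 1
= 21

21


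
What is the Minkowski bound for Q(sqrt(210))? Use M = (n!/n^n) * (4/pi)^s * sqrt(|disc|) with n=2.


d = 210, d mod 4 = 2, so disc(K) = 4d = 840; |disc(K)| = 840
Real quadratic field, so n = 2, s = r2 = 0, r1 = 2
M = (n!/n^n) * (4/pi)^s * sqrt(|disc(K)|) = (2!/2^2) * (4/pi)^0 * sqrt(840)
= 0.5 * 1.000000 * 28.982753
= 14.4914

14.4914


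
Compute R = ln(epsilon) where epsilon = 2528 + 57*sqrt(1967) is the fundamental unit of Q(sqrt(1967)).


epsilon = 2528 + 57*sqrt(1967)
= 5055.9998
R = ln(5055.9998)
= 8.5283

8.5283


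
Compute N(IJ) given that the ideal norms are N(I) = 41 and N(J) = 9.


N(IJ) = N(I) * N(J)
= 41 * 9
= 369

369


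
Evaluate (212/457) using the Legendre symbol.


p = 457 is prime, so compute (212/457) with the reciprocity algorithm (Jacobi-symbol steps: pull out 2s via (2/n), flip via reciprocity, reduce):
  pull out 2: (2/457) = +1  (since 457 mod 8 = 1)
  pull out 2: (2/457) = +1  (since 457 mod 8 = 1)
  reciprocity: (53/457) -> +(457/53)
  reduce: (33/53)
  reciprocity: (33/53) -> +(53/33)
  reduce: (20/33)
  pull out 2: (2/33) = +1  (since 33 mod 8 = 1)
  pull out 2: (2/33) = +1  (since 33 mod 8 = 1)
  reciprocity: (5/33) -> +(33/5)
  reduce: (3/5)
  reciprocity: (3/5) -> +(5/3)
  reduce: (2/3)
  pull out 2: (2/3) = -1  (since 3 mod 8 = 3)
  (1/3) = 1
Product of signs = -1
(212/457) = -1

-1


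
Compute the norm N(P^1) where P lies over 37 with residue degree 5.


N(P^a) = p^(a*f)
= 37^(1*5)
= 37^5
= 69343957

69343957


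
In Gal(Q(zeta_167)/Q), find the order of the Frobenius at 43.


The Frobenius at p in Gal(Q(zeta_n)/Q) = (Z/nZ)* is the class of p, so its order is ord_167(43), the smallest k >= 1 with 43^k = 1 mod 167.
n = 167 = 167, phi(167) = 166; the order divides phi(n).
Divisors of 166: 1, 2, 83, 166
Repeated squaring mod 167: 43^1 = 43, 43^2 = 12, 43^4 = 144, 43^8 = 28, 43^16 = 116, 43^32 = 96, 43^64 = 31, 43^128 = 126
Test divisors in increasing order:
  k=1: 43^1 = 43 mod 167
  k=2: 43^2 = 12 mod 167
  k=83: 43^83 = 31 * 116 * 12 * 43 = 166 mod 167
  k=166: 43^166 = 126 * 96 * 144 * 12 = 1 mod 167  <- first divisor giving 1
Order = 166

166


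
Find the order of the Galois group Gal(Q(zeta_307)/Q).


|Gal(Q(zeta_307)/Q)| = phi(307)
= 306

306


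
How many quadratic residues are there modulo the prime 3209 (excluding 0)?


For prime p, the number of non-zero quadratic residues is (p-1)/2.
= (3209-1)/2
= 1604

1604


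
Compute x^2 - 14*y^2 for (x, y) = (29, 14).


x^2 - d*y^2
= 29^2 - 14*14^2
= 841 - 2744
= -1903

-1903


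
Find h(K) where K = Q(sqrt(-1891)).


K = Q(sqrt(-1891)). d mod 4 = 1, so D = disc(K) = d = -1891
h(K) equals the number of primitive reduced positive-definite forms (a, b, c) = a*x^2 + b*x*y + c*y^2 with b^2 - 4ac = D,
where reduced means |b| <= a <= c, with b >= 0 whenever |b| = a or a = c, and primitive means gcd(a, b, c) = 1.
Reduced forces 3a^2 <= |D| = 1891, so 1 <= a <= 25; b must have the parity of D, and c = (b^2 - D)/(4a) must be an integer >= a.
Enumerate a = 1..25, b in [-a, a]:
  a=1: (1, 1, 473)  [1]
  a=2..4: none
  a=5: (5, -3, 95), (5, 3, 95)  [2]
  a=6..10: none
  a=11: (11, -1, 43), (11, 1, 43)  [2]
  a=12..16: none
  a=17: (17, -9, 29), (17, 9, 29)  [2]
  a=18: none
  a=19: (19, -3, 25), (19, 3, 25)  [2]
  a=20..22: none
  a=23: (23, 15, 23)  [1]
  a=24..25: none
Total reduced forms: 1 + 2 + 2 + 2 + 2 + 1 = 10
h = 10

10


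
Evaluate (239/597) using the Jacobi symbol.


Compute (239/597) via quadratic reciprocity:
  reciprocity: (239/597) -> +(597/239)
  reduce: (119/239)
  reciprocity: (119/239) -> -(239/119)
  reduce: (1/119)
  (1/119) = 1
Product of signs = -1

-1
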